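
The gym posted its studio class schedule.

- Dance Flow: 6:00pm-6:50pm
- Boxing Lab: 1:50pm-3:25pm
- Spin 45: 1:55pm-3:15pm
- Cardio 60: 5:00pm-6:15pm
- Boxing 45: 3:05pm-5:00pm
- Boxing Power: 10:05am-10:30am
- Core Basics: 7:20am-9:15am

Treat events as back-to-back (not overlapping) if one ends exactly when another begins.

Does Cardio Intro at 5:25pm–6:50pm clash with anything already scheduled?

Yes — it overlaps Cardio 60, Dance Flow

Core Basics: ends 9:15am at or before Cardio Intro starts 5:25pm → clear.
Boxing Power: ends 10:30am at or before Cardio Intro starts 5:25pm → clear.
Boxing Lab: ends 3:25pm at or before Cardio Intro starts 5:25pm → clear.
Spin 45: ends 3:15pm at or before Cardio Intro starts 5:25pm → clear.
Boxing 45: ends 5:00pm at or before Cardio Intro starts 5:25pm → clear.
Cardio 60: starts 5:00pm before Cardio Intro ends 6:50pm, and ends 6:15pm after Cardio Intro starts 5:25pm → overlap.
Dance Flow: starts 6:00pm before Cardio Intro ends 6:50pm, and ends 6:50pm after Cardio Intro starts 5:25pm → overlap.
Cardio Intro overlaps Cardio 60, Dance Flow.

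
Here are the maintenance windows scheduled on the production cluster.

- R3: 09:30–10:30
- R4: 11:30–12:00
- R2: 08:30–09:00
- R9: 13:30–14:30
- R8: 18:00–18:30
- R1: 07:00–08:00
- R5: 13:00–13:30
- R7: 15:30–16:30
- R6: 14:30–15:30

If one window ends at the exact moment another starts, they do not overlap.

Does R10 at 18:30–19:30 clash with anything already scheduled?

No — it doesn't clash with anything

R1: ends 08:00 at or before R10 starts 18:30 → clear.
R2: ends 09:00 at or before R10 starts 18:30 → clear.
R3: ends 10:30 at or before R10 starts 18:30 → clear.
R4: ends 12:00 at or before R10 starts 18:30 → clear.
R5: ends 13:30 at or before R10 starts 18:30 → clear.
R9: ends 14:30 at or before R10 starts 18:30 → clear.
R6: ends 15:30 at or before R10 starts 18:30 → clear.
R7: ends 16:30 at or before R10 starts 18:30 → clear.
R8: ends 18:30 at or before R10 starts 18:30 → clear.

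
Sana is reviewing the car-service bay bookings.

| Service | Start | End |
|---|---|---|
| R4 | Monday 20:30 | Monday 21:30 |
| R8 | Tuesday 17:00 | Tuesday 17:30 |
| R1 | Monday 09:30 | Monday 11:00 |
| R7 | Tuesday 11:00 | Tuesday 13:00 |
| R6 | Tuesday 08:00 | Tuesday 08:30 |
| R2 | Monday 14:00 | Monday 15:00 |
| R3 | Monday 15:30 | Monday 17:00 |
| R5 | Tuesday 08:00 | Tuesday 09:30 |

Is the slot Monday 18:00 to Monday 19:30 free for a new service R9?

Yes — the slot is free

R1: ends Monday 11:00 at or before R9 starts Monday 18:00 → clear.
R2: ends Monday 15:00 at or before R9 starts Monday 18:00 → clear.
R3: ends Monday 17:00 at or before R9 starts Monday 18:00 → clear.
R4: starts Monday 20:30 at or after R9 ends Monday 19:30 → clear.
R5: starts Tuesday 08:00 at or after R9 ends Monday 19:30 → clear.
R6: starts Tuesday 08:00 at or after R9 ends Monday 19:30 → clear.
R7: starts Tuesday 11:00 at or after R9 ends Monday 19:30 → clear.
R8: starts Tuesday 17:00 at or after R9 ends Monday 19:30 → clear.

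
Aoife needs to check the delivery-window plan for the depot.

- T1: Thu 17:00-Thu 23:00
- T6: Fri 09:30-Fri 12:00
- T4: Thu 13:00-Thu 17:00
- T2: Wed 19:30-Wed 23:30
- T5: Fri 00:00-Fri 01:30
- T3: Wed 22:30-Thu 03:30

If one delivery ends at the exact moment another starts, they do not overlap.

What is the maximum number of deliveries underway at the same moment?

2

Walk through starts and ends in time order (an end at T is processed before a start at T):
Wed 19:30 start T2 → 1
Wed 22:30 start T3 → 2
Wed 23:30 end T2 → 1
Thu 03:30 end T3 → 0
Thu 13:00 start T4 → 1
Thu 17:00 end T4 → 0
Thu 17:00 start T1 → 1
Thu 23:00 end T1 → 0
Fri 00:00 start T5 → 1
Fri 01:30 end T5 → 0
Fri 09:30 start T6 → 1
Fri 12:00 end T6 → 0
Peak is 2, at Wed 22:30 (T2, T3).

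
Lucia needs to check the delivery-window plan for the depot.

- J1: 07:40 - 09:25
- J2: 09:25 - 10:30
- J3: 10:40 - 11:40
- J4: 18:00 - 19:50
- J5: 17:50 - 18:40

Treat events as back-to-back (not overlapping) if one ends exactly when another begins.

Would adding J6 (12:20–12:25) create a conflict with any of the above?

No — it doesn't clash with anything

J1: ends 09:25 at or before J6 starts 12:20 → clear.
J2: ends 10:30 at or before J6 starts 12:20 → clear.
J3: ends 11:40 at or before J6 starts 12:20 → clear.
J5: starts 17:50 at or after J6 ends 12:25 → clear.
J4: starts 18:00 at or after J6 ends 12:25 → clear.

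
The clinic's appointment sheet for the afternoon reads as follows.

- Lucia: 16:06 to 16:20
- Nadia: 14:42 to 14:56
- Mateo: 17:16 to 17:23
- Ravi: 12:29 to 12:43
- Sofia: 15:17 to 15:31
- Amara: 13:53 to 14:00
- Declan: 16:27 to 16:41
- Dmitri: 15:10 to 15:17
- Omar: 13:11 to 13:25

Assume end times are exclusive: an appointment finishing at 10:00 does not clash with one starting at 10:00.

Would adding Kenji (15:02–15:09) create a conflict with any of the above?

No — it doesn't clash with anything

Ravi: ends 12:43 at or before Kenji starts 15:02 → clear.
Omar: ends 13:25 at or before Kenji starts 15:02 → clear.
Amara: ends 14:00 at or before Kenji starts 15:02 → clear.
Nadia: ends 14:56 at or before Kenji starts 15:02 → clear.
Dmitri: starts 15:10 at or after Kenji ends 15:09 → clear.
Sofia: starts 15:17 at or after Kenji ends 15:09 → clear.
Lucia: starts 16:06 at or after Kenji ends 15:09 → clear.
Declan: starts 16:27 at or after Kenji ends 15:09 → clear.
Mateo: starts 17:16 at or after Kenji ends 15:09 → clear.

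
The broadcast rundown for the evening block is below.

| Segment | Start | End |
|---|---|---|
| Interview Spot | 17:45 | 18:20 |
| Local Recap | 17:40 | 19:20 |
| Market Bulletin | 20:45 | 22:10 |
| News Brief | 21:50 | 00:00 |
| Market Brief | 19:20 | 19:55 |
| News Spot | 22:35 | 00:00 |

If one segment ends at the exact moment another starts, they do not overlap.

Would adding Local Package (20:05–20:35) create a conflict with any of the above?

No — it doesn't clash with anything

Local Recap: ends 19:20 at or before Local Package starts 20:05 → clear.
Interview Spot: ends 18:20 at or before Local Package starts 20:05 → clear.
Market Brief: ends 19:55 at or before Local Package starts 20:05 → clear.
Market Bulletin: starts 20:45 at or after Local Package ends 20:35 → clear.
News Brief: starts 21:50 at or after Local Package ends 20:35 → clear.
News Spot: starts 22:35 at or after Local Package ends 20:35 → clear.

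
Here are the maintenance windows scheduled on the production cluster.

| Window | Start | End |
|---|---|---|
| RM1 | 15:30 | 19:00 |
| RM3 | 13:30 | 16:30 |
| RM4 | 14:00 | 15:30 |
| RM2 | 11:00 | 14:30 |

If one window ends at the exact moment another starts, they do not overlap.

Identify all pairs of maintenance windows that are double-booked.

Check each pair: they overlap iff neither finishes before the other starts.
Sorted by start: RM2, RM3, RM4, RM1.
RM3 starts before RM2 ends → RM2 and RM3 overlap.
RM4 starts before RM2 ends → RM2 and RM4 overlap.
RM1 starts after RM2 ends.
RM4 starts before RM3 ends → RM3 and RM4 overlap.
RM1 starts before RM3 ends → RM3 and RM1 overlap.
RM1 starts exactly when RM4 ends (back-to-back, no overlap).

RM1 & RM3, RM2 & RM3, RM2 & RM4, RM3 & RM4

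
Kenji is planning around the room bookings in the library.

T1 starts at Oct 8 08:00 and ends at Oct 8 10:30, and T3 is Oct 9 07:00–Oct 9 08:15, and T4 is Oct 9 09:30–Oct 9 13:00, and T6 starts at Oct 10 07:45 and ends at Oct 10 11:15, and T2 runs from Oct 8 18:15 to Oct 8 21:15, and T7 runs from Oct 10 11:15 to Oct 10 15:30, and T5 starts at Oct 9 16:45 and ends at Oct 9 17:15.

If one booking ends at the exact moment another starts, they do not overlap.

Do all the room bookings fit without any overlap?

Sorted by start: T1, T2, T3, T4, T5, T6, T7.
T2 starts after T1 ends; T1 is clear from here.
T3 starts after T2 ends; T2 is clear from here.
T4 starts after T3 ends; T3 is clear from here.
T5 starts after T4 ends; T4 is clear from here.
T6 starts after T5 ends; T5 is clear from here.
T7 starts exactly when T6 ends (back-to-back, no overlap).
Every pair is clear; the schedule has no overlaps.

Yes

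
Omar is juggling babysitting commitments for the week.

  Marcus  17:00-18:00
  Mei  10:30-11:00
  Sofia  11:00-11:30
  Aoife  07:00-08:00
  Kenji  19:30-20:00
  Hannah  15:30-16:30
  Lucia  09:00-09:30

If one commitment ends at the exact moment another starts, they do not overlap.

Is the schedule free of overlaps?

Yes

Check each pair: they overlap iff neither finishes before the other starts.
Sorted by start: Aoife, Lucia, Mei, Sofia, Hannah, Marcus, Kenji.
Lucia starts after Aoife ends — done with Aoife.
Mei starts after Lucia ends — done with Lucia.
Sofia starts exactly when Mei ends (back-to-back, no overlap) — done with Mei.
Hannah starts after Sofia ends — done with Sofia.
Marcus starts after Hannah ends — done with Hannah.
Kenji starts after Marcus ends.
Every pair is clear; the schedule has no overlaps.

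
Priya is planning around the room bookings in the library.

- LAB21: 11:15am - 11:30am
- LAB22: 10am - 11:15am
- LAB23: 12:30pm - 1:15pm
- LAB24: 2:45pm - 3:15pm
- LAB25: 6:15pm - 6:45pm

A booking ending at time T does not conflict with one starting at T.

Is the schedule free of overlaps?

Sorted by start: LAB22, LAB21, LAB23, LAB24, LAB25.
LAB21 starts exactly when LAB22 ends (back-to-back, no overlap) — done with LAB22.
LAB23 starts after LAB21 ends — done with LAB21.
LAB24 starts after LAB23 ends — done with LAB23.
LAB25 starts after LAB24 ends.
Every pair is clear; the schedule has no overlaps.

Yes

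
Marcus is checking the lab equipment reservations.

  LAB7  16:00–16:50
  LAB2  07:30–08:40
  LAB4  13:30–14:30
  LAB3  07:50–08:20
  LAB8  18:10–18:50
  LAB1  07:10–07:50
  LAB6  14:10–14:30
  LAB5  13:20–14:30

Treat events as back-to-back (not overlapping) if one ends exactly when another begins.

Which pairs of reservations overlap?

LAB1 & LAB2, LAB2 & LAB3, LAB4 & LAB5, LAB4 & LAB6, LAB5 & LAB6

Check each pair: they overlap iff neither finishes before the other starts.
Sorted by start: LAB1, LAB2, LAB3, LAB5, LAB4, LAB6, LAB7, LAB8.
LAB2 starts before LAB1 ends → LAB1 and LAB2 overlap.
LAB3 starts exactly when LAB1 ends (back-to-back, no overlap) — done with LAB1.
LAB3 starts before LAB2 ends → LAB2 and LAB3 overlap.
LAB5 starts after LAB2 ends — done with LAB2.
LAB5 starts after LAB3 ends — done with LAB3.
LAB4 starts before LAB5 ends → LAB5 and LAB4 overlap.
LAB6 starts before LAB5 ends → LAB5 and LAB6 overlap.
LAB7 starts after LAB5 ends — done with LAB5.
LAB6 starts before LAB4 ends → LAB4 and LAB6 overlap.
LAB7 starts after LAB4 ends — done with LAB4.
LAB7 starts after LAB6 ends — done with LAB6.
LAB8 starts after LAB7 ends.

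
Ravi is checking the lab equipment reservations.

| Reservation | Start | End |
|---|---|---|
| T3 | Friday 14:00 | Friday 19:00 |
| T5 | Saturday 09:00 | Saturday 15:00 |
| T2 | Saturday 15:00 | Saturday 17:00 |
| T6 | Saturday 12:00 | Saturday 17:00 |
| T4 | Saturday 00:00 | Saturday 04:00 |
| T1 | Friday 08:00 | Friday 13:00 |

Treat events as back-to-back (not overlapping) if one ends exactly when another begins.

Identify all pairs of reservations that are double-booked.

T2 & T6, T5 & T6

Sorted by start: T1, T3, T4, T5, T6, T2.
T3 starts after T1 ends; T1 is clear from here.
T4 starts after T3 ends; T3 is clear from here.
T5 starts after T4 ends; T4 is clear from here.
T6 starts before T5 ends → T5 and T6 overlap.
T2 starts exactly when T5 ends (back-to-back, no overlap).
T2 starts before T6 ends → T6 and T2 overlap.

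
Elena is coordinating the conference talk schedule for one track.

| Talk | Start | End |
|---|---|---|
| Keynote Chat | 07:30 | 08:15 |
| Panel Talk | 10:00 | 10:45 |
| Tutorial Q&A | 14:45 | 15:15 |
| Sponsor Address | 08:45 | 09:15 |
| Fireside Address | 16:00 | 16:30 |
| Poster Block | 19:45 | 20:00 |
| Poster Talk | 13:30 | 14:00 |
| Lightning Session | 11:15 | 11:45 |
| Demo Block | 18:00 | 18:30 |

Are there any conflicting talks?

No

Sorted by start: Keynote Chat, Sponsor Address, Panel Talk, Lightning Session, Poster Talk, Tutorial Q&A, Fireside Address, Demo Block, Poster Block.
Sponsor Address starts after Keynote Chat ends, so Keynote Chat has no further overlaps.
Panel Talk starts after Sponsor Address ends, so Sponsor Address has no further overlaps.
Lightning Session starts after Panel Talk ends, so Panel Talk has no further overlaps.
Poster Talk starts after Lightning Session ends, so Lightning Session has no further overlaps.
Tutorial Q&A starts after Poster Talk ends, so Poster Talk has no further overlaps.
Fireside Address starts after Tutorial Q&A ends, so Tutorial Q&A has no further overlaps.
Demo Block starts after Fireside Address ends, so Fireside Address has no further overlaps.
Poster Block starts after Demo Block ends.
Every pair is clear; the schedule has no overlaps.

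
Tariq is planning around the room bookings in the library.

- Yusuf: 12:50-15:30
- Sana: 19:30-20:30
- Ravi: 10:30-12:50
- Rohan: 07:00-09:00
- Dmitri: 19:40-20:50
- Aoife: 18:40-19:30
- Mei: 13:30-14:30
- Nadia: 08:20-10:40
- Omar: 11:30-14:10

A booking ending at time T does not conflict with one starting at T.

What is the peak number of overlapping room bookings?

Sort all start/end points and keep a running count:
07:00 start Rohan → 1
08:20 start Nadia → 2
09:00 end Rohan → 1
10:30 start Ravi → 2
10:40 end Nadia → 1
11:30 start Omar → 2
12:50 end Ravi → 1
12:50 start Yusuf → 2
13:30 start Mei → 3
14:10 end Omar → 2
14:30 end Mei → 1
15:30 end Yusuf → 0
18:40 start Aoife → 1
19:30 end Aoife → 0
19:30 start Sana → 1
19:40 start Dmitri → 2
20:30 end Sana → 1
20:50 end Dmitri → 0
Peak is 3, at 13:30 (Mei, Omar, Yusuf).

3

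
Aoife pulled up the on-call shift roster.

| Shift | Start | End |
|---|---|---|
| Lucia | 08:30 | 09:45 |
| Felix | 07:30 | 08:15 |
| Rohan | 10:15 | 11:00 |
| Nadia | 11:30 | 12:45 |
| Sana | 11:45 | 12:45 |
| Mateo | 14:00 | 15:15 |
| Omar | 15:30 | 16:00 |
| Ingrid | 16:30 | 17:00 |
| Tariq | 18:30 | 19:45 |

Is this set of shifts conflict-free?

Sorted by start: Felix, Lucia, Rohan, Nadia, Sana, Mateo, Omar, Ingrid, Tariq.
Lucia starts after Felix ends, so nothing later overlaps Felix either.
Rohan starts after Lucia ends, so nothing later overlaps Lucia either.
Nadia starts after Rohan ends, so nothing later overlaps Rohan either.
Sana starts before Nadia ends → Nadia and Sana overlap.
That's a conflict, so the schedule is not conflict-free.

No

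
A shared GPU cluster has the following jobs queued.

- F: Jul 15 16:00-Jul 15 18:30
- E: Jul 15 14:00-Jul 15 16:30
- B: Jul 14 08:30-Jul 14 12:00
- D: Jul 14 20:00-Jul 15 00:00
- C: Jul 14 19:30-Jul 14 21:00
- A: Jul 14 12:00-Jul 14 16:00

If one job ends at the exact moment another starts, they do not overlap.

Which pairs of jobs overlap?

Sorted by start: B, A, C, D, E, F.
A starts exactly when B ends (back-to-back, no overlap); B is clear from here.
C starts after A ends; A is clear from here.
D starts before C ends → C and D overlap.
E starts after C ends; C is clear from here.
E starts after D ends; D is clear from here.
F starts before E ends → E and F overlap.

C & D, E & F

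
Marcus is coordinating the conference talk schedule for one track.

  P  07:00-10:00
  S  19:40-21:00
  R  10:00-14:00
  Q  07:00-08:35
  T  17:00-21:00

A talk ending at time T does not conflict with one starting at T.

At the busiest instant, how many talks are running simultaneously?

2

Walk through starts and ends in time order (an end at T is processed before a start at T):
07:00 start P → 1
07:00 start Q → 2
08:35 end Q → 1
10:00 end P → 0
10:00 start R → 1
14:00 end R → 0
17:00 start T → 1
19:40 start S → 2
21:00 end S → 1
21:00 end T → 0
Peak is 2, at 07:00 (P, Q).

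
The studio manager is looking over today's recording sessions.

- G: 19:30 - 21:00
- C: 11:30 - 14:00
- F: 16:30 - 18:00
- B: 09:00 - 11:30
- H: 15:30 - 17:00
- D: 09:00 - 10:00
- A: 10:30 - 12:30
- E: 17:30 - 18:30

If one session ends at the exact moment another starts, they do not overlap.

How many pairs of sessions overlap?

5

Check each pair: they overlap iff neither finishes before the other starts.
Sorted by start: B, D, A, C, H, F, E, G.
D starts before B ends → B and D overlap.
A starts before B ends → B and A overlap.
C starts exactly when B ends (back-to-back, no overlap); B is clear from here.
A starts after D ends; D is clear from here.
C starts before A ends → A and C overlap.
H starts after A ends; A is clear from here.
H starts after C ends; C is clear from here.
F starts before H ends → H and F overlap.
E starts after H ends; H is clear from here.
E starts before F ends → F and E overlap.
G starts after F ends.
G starts after E ends.
Overlapping pairs: A & B, A & C, B & D, E & F, F & H — 5 in total.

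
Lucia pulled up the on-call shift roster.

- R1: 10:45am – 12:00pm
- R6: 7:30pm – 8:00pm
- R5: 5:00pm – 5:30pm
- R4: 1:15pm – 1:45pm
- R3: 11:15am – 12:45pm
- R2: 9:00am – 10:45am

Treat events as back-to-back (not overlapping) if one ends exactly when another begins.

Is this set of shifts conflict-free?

No

Check each pair: they overlap iff neither finishes before the other starts.
Sorted by start: R2, R1, R3, R4, R5, R6.
R1 starts exactly when R2 ends (back-to-back, no overlap) — done with R2.
R3 starts before R1 ends → R1 and R3 overlap.
That's a conflict, so the schedule is not conflict-free.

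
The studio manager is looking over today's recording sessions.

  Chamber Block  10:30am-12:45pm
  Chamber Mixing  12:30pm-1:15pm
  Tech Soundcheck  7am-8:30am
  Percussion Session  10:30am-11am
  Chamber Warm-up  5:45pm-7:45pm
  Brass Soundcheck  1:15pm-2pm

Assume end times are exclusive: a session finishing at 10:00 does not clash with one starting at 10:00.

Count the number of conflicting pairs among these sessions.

Sorted by start: Tech Soundcheck, Chamber Block, Percussion Session, Chamber Mixing, Brass Soundcheck, Chamber Warm-up.
Chamber Block starts after Tech Soundcheck ends — done with Tech Soundcheck.
Percussion Session starts before Chamber Block ends → Chamber Block and Percussion Session overlap.
Chamber Mixing starts before Chamber Block ends → Chamber Block and Chamber Mixing overlap.
Brass Soundcheck starts after Chamber Block ends — done with Chamber Block.
Chamber Mixing starts after Percussion Session ends — done with Percussion Session.
Brass Soundcheck starts exactly when Chamber Mixing ends (back-to-back, no overlap) — done with Chamber Mixing.
Chamber Warm-up starts after Brass Soundcheck ends.
Overlapping pairs: Chamber Block & Chamber Mixing, Chamber Block & Percussion Session — 2 in total.

2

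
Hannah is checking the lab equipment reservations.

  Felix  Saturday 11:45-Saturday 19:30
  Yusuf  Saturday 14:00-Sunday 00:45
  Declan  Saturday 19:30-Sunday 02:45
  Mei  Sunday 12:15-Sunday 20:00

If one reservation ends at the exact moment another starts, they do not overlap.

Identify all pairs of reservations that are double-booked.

Check each pair: they overlap iff neither finishes before the other starts.
Sorted by start: Felix, Yusuf, Declan, Mei.
Yusuf starts before Felix ends → Felix and Yusuf overlap.
Declan starts exactly when Felix ends (back-to-back, no overlap), so Felix has no further overlaps.
Declan starts before Yusuf ends → Yusuf and Declan overlap.
Mei starts after Yusuf ends.
Mei starts after Declan ends.

Declan & Yusuf, Felix & Yusuf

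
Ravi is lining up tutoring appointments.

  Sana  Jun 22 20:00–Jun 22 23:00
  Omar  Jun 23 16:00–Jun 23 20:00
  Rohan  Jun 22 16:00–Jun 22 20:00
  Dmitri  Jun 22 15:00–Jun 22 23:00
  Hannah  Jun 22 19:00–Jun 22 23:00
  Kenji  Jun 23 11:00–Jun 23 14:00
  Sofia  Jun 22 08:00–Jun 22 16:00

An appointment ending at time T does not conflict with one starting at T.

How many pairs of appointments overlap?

Sorted by start: Sofia, Dmitri, Rohan, Hannah, Sana, Kenji, Omar.
Dmitri starts before Sofia ends → Sofia and Dmitri overlap.
Rohan starts exactly when Sofia ends (back-to-back, no overlap), so Sofia has no further overlaps.
Rohan starts before Dmitri ends → Dmitri and Rohan overlap.
Hannah starts before Dmitri ends → Dmitri and Hannah overlap.
Sana starts before Dmitri ends → Dmitri and Sana overlap.
Kenji starts after Dmitri ends, so Dmitri has no further overlaps.
Hannah starts before Rohan ends → Rohan and Hannah overlap.
Sana starts exactly when Rohan ends (back-to-back, no overlap), so Rohan has no further overlaps.
Sana starts before Hannah ends → Hannah and Sana overlap.
Kenji starts after Hannah ends, so Hannah has no further overlaps.
Kenji starts after Sana ends, so Sana has no further overlaps.
Omar starts after Kenji ends.
Overlapping pairs: Dmitri & Hannah, Dmitri & Rohan, Dmitri & Sana, Dmitri & Sofia, Hannah & Rohan, Hannah & Sana — 6 in total.

6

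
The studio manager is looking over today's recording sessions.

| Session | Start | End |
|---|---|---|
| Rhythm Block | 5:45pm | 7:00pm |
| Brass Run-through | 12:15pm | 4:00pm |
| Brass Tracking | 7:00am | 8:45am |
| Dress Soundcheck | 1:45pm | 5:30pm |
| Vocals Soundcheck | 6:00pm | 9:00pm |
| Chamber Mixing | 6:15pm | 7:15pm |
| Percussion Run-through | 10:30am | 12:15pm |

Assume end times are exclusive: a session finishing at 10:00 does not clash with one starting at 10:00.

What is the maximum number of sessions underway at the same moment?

Sweep the timeline, counting +1 at each start and −1 at each end (ends before starts at a tie):
7:00am start Brass Tracking → 1
8:45am end Brass Tracking → 0
10:30am start Percussion Run-through → 1
12:15pm end Percussion Run-through → 0
12:15pm start Brass Run-through → 1
1:45pm start Dress Soundcheck → 2
4:00pm end Brass Run-through → 1
5:30pm end Dress Soundcheck → 0
5:45pm start Rhythm Block → 1
6:00pm start Vocals Soundcheck → 2
6:15pm start Chamber Mixing → 3
7:00pm end Rhythm Block → 2
7:15pm end Chamber Mixing → 1
9:00pm end Vocals Soundcheck → 0
Peak is 3, at 6:15pm (Chamber Mixing, Rhythm Block, Vocals Soundcheck).

3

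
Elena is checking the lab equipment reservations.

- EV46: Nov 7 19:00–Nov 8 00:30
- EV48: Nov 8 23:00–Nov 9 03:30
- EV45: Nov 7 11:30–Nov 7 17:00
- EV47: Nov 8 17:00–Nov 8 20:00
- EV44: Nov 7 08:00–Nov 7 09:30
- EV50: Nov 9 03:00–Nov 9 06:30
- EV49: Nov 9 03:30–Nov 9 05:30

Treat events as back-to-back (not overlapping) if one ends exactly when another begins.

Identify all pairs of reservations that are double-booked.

Check each pair: they overlap iff neither finishes before the other starts.
Sorted by start: EV44, EV45, EV46, EV47, EV48, EV50, EV49.
EV45 starts after EV44 ends, so nothing later overlaps EV44 either.
EV46 starts after EV45 ends, so nothing later overlaps EV45 either.
EV47 starts after EV46 ends, so nothing later overlaps EV46 either.
EV48 starts after EV47 ends, so nothing later overlaps EV47 either.
EV50 starts before EV48 ends → EV48 and EV50 overlap.
EV49 starts exactly when EV48 ends (back-to-back, no overlap).
EV49 starts before EV50 ends → EV50 and EV49 overlap.

EV48 & EV50, EV49 & EV50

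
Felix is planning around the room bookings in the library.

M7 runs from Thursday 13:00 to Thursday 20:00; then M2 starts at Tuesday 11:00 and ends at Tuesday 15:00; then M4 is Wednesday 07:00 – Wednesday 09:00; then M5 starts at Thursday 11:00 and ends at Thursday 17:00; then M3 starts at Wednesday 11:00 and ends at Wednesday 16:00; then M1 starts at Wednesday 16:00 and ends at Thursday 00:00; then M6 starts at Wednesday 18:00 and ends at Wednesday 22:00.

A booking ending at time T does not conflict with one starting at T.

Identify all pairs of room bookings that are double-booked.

Sorted by start: M2, M4, M3, M1, M6, M5, M7.
M4 starts after M2 ends, so nothing later overlaps M2 either.
M3 starts after M4 ends, so nothing later overlaps M4 either.
M1 starts exactly when M3 ends (back-to-back, no overlap), so nothing later overlaps M3 either.
M6 starts before M1 ends → M1 and M6 overlap.
M5 starts after M1 ends, so nothing later overlaps M1 either.
M5 starts after M6 ends, so nothing later overlaps M6 either.
M7 starts before M5 ends → M5 and M7 overlap.

M1 & M6, M5 & M7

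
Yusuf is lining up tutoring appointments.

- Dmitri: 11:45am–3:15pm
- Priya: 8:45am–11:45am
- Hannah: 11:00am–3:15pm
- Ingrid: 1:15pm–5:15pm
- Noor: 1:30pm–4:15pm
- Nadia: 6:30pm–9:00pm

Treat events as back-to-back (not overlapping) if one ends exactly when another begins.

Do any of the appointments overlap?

Yes

Two intervals overlap when each starts before the other ends.
Sorted by start: Priya, Hannah, Dmitri, Ingrid, Noor, Nadia.
Hannah starts before Priya ends → Priya and Hannah overlap.
That's a conflict, so the schedule is not conflict-free.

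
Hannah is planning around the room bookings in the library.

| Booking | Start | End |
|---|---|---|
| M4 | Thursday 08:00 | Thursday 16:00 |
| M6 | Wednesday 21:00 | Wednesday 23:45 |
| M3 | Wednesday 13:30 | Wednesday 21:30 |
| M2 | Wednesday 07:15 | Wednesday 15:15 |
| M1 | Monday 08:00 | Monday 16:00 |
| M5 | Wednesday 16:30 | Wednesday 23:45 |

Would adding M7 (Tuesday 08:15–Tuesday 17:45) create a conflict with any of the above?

M1: ends Monday 16:00 at or before M7 starts Tuesday 08:15 → clear.
M2: starts Wednesday 07:15 at or after M7 ends Tuesday 17:45 → clear.
M3: starts Wednesday 13:30 at or after M7 ends Tuesday 17:45 → clear.
M5: starts Wednesday 16:30 at or after M7 ends Tuesday 17:45 → clear.
M6: starts Wednesday 21:00 at or after M7 ends Tuesday 17:45 → clear.
M4: starts Thursday 08:00 at or after M7 ends Tuesday 17:45 → clear.

No — it doesn't clash with anything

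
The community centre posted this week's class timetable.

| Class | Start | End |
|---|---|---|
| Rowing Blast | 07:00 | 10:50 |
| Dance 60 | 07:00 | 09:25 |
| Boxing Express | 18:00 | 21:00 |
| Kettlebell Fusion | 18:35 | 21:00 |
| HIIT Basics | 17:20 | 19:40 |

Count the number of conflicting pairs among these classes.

Two intervals overlap when each starts before the other ends.
Sorted by start: Rowing Blast, Dance 60, HIIT Basics, Boxing Express, Kettlebell Fusion.
Dance 60 starts before Rowing Blast ends → Rowing Blast and Dance 60 overlap.
HIIT Basics starts after Rowing Blast ends; Rowing Blast is clear from here.
HIIT Basics starts after Dance 60 ends; Dance 60 is clear from here.
Boxing Express starts before HIIT Basics ends → HIIT Basics and Boxing Express overlap.
Kettlebell Fusion starts before HIIT Basics ends → HIIT Basics and Kettlebell Fusion overlap.
Kettlebell Fusion starts before Boxing Express ends → Boxing Express and Kettlebell Fusion overlap.
Overlapping pairs: Boxing Express & HIIT Basics, Boxing Express & Kettlebell Fusion, Dance 60 & Rowing Blast, HIIT Basics & Kettlebell Fusion — 4 in total.

4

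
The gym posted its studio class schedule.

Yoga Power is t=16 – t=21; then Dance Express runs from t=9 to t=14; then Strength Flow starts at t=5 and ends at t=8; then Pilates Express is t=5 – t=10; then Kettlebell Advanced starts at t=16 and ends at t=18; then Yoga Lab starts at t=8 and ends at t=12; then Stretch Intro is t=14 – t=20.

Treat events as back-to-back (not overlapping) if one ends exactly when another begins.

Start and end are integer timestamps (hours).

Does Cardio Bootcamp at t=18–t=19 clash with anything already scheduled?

Strength Flow: ends t=8 at or before Cardio Bootcamp starts t=18 → clear.
Pilates Express: ends t=10 at or before Cardio Bootcamp starts t=18 → clear.
Yoga Lab: ends t=12 at or before Cardio Bootcamp starts t=18 → clear.
Dance Express: ends t=14 at or before Cardio Bootcamp starts t=18 → clear.
Stretch Intro: starts t=14 before Cardio Bootcamp ends t=19, and ends t=20 after Cardio Bootcamp starts t=18 → overlap.
Kettlebell Advanced: ends t=18 at or before Cardio Bootcamp starts t=18 → clear.
Yoga Power: starts t=16 before Cardio Bootcamp ends t=19, and ends t=21 after Cardio Bootcamp starts t=18 → overlap.
Cardio Bootcamp overlaps Stretch Intro, Yoga Power.

Yes — it overlaps Stretch Intro, Yoga Power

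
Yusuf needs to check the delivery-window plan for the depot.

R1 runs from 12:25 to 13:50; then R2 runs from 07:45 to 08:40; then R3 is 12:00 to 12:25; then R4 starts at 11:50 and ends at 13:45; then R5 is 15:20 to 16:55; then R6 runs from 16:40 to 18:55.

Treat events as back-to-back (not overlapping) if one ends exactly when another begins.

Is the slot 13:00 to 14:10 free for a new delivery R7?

No — it overlaps R1, R4

R2: ends 08:40 at or before R7 starts 13:00 → clear.
R4: starts 11:50 before R7 ends 14:10, and ends 13:45 after R7 starts 13:00 → overlap.
R3: ends 12:25 at or before R7 starts 13:00 → clear.
R1: starts 12:25 before R7 ends 14:10, and ends 13:50 after R7 starts 13:00 → overlap.
R5: starts 15:20 at or after R7 ends 14:10 → clear.
R6: starts 16:40 at or after R7 ends 14:10 → clear.
R7 overlaps R1, R4.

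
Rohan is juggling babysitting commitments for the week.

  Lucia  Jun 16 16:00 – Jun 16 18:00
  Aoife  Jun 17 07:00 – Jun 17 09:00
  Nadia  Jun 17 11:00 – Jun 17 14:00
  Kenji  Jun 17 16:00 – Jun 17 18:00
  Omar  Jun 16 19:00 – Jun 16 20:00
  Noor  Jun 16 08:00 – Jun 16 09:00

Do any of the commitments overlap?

Two intervals overlap when each starts before the other ends.
Sorted by start: Noor, Lucia, Omar, Aoife, Nadia, Kenji.
Lucia starts after Noor ends, so nothing later overlaps Noor either.
Omar starts after Lucia ends, so nothing later overlaps Lucia either.
Aoife starts after Omar ends, so nothing later overlaps Omar either.
Nadia starts after Aoife ends, so nothing later overlaps Aoife either.
Kenji starts after Nadia ends.
Every pair is clear; the schedule has no overlaps.

No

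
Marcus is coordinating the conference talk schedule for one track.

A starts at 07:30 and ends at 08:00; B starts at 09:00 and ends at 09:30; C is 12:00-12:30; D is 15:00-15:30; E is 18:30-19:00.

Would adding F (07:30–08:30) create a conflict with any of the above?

A: starts 07:30 before F ends 08:30, and ends 08:00 after F starts 07:30 → overlap.
B: starts 09:00 at or after F ends 08:30 → clear.
C: starts 12:00 at or after F ends 08:30 → clear.
D: starts 15:00 at or after F ends 08:30 → clear.
E: starts 18:30 at or after F ends 08:30 → clear.
F overlaps A.

Yes — it overlaps A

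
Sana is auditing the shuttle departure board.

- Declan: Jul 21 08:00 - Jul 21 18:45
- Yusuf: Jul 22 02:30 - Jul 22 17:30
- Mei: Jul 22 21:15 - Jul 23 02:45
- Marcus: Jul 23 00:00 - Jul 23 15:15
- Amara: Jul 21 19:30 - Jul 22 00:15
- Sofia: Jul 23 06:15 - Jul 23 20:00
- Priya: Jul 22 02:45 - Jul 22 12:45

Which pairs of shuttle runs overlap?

Marcus & Mei, Marcus & Sofia, Priya & Yusuf

Two intervals overlap when each starts before the other ends.
Sorted by start: Declan, Amara, Yusuf, Priya, Mei, Marcus, Sofia.
Amara starts after Declan ends, so nothing later overlaps Declan either.
Yusuf starts after Amara ends, so nothing later overlaps Amara either.
Priya starts before Yusuf ends → Yusuf and Priya overlap.
Mei starts after Yusuf ends, so nothing later overlaps Yusuf either.
Mei starts after Priya ends, so nothing later overlaps Priya either.
Marcus starts before Mei ends → Mei and Marcus overlap.
Sofia starts after Mei ends.
Sofia starts before Marcus ends → Marcus and Sofia overlap.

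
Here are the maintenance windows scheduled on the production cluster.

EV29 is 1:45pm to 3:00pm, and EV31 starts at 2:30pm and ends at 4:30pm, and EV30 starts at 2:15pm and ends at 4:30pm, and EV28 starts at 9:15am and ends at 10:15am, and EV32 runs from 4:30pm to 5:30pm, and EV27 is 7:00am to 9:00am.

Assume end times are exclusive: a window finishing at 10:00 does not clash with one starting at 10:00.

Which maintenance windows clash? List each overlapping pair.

Two intervals overlap when each starts before the other ends.
Sorted by start: EV27, EV28, EV29, EV30, EV31, EV32.
EV28 starts after EV27 ends; EV27 is clear from here.
EV29 starts after EV28 ends; EV28 is clear from here.
EV30 starts before EV29 ends → EV29 and EV30 overlap.
EV31 starts before EV29 ends → EV29 and EV31 overlap.
EV32 starts after EV29 ends.
EV31 starts before EV30 ends → EV30 and EV31 overlap.
EV32 starts exactly when EV30 ends (back-to-back, no overlap).
EV32 starts exactly when EV31 ends (back-to-back, no overlap).

EV29 & EV30, EV29 & EV31, EV30 & EV31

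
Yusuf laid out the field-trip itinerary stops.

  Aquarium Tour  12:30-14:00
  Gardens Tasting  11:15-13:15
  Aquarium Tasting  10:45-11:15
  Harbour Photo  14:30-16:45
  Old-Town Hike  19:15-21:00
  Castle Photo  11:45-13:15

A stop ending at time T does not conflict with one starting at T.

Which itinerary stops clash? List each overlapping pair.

Aquarium Tour & Castle Photo, Aquarium Tour & Gardens Tasting, Castle Photo & Gardens Tasting

Two intervals overlap when each starts before the other ends.
Sorted by start: Aquarium Tasting, Gardens Tasting, Castle Photo, Aquarium Tour, Harbour Photo, Old-Town Hike.
Gardens Tasting starts exactly when Aquarium Tasting ends (back-to-back, no overlap) — done with Aquarium Tasting.
Castle Photo starts before Gardens Tasting ends → Gardens Tasting and Castle Photo overlap.
Aquarium Tour starts before Gardens Tasting ends → Gardens Tasting and Aquarium Tour overlap.
Harbour Photo starts after Gardens Tasting ends — done with Gardens Tasting.
Aquarium Tour starts before Castle Photo ends → Castle Photo and Aquarium Tour overlap.
Harbour Photo starts after Castle Photo ends — done with Castle Photo.
Harbour Photo starts after Aquarium Tour ends — done with Aquarium Tour.
Old-Town Hike starts after Harbour Photo ends.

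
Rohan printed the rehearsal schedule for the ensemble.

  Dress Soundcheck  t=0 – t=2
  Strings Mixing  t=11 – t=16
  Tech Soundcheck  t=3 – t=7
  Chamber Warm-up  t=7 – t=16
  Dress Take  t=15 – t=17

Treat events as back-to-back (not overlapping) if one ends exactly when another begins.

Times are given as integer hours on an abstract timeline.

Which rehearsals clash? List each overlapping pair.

Chamber Warm-up & Dress Take, Chamber Warm-up & Strings Mixing, Dress Take & Strings Mixing

Two intervals overlap when each starts before the other ends.
Sorted by start: Dress Soundcheck, Tech Soundcheck, Chamber Warm-up, Strings Mixing, Dress Take.
Tech Soundcheck starts after Dress Soundcheck ends — done with Dress Soundcheck.
Chamber Warm-up starts exactly when Tech Soundcheck ends (back-to-back, no overlap) — done with Tech Soundcheck.
Strings Mixing starts before Chamber Warm-up ends → Chamber Warm-up and Strings Mixing overlap.
Dress Take starts before Chamber Warm-up ends → Chamber Warm-up and Dress Take overlap.
Dress Take starts before Strings Mixing ends → Strings Mixing and Dress Take overlap.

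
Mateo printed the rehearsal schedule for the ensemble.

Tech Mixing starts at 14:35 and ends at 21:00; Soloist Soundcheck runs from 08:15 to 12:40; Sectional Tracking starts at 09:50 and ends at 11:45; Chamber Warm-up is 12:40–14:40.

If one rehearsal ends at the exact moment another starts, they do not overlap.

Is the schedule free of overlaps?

No

Sorted by start: Soloist Soundcheck, Sectional Tracking, Chamber Warm-up, Tech Mixing.
Sectional Tracking starts before Soloist Soundcheck ends → Soloist Soundcheck and Sectional Tracking overlap.
That's a conflict, so the schedule is not conflict-free.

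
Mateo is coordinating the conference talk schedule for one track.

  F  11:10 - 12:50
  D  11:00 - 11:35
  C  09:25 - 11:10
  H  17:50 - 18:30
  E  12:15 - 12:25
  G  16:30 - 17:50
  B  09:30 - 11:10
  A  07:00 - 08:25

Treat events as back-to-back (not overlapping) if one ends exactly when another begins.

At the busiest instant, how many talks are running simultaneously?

Walk through starts and ends in time order (an end at T is processed before a start at T):
07:00 start A → 1
08:25 end A → 0
09:25 start C → 1
09:30 start B → 2
11:00 start D → 3
11:10 end B → 2
11:10 end C → 1
11:10 start F → 2
11:35 end D → 1
12:15 start E → 2
12:25 end E → 1
12:50 end F → 0
16:30 start G → 1
17:50 end G → 0
17:50 start H → 1
18:30 end H → 0
Peak is 3, at 11:00 (B, C, D).

3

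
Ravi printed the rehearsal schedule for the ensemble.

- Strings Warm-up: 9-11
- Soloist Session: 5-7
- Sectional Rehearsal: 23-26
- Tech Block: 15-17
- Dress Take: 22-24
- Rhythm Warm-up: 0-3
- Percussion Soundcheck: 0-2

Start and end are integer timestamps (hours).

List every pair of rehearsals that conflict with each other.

Sorted by start: Rhythm Warm-up, Percussion Soundcheck, Soloist Session, Strings Warm-up, Tech Block, Dress Take, Sectional Rehearsal.
Percussion Soundcheck starts before Rhythm Warm-up ends → Rhythm Warm-up and Percussion Soundcheck overlap.
Soloist Session starts after Rhythm Warm-up ends, so nothing later overlaps Rhythm Warm-up either.
Soloist Session starts after Percussion Soundcheck ends, so nothing later overlaps Percussion Soundcheck either.
Strings Warm-up starts after Soloist Session ends, so nothing later overlaps Soloist Session either.
Tech Block starts after Strings Warm-up ends, so nothing later overlaps Strings Warm-up either.
Dress Take starts after Tech Block ends, so nothing later overlaps Tech Block either.
Sectional Rehearsal starts before Dress Take ends → Dress Take and Sectional Rehearsal overlap.

Dress Take & Sectional Rehearsal, Percussion Soundcheck & Rhythm Warm-up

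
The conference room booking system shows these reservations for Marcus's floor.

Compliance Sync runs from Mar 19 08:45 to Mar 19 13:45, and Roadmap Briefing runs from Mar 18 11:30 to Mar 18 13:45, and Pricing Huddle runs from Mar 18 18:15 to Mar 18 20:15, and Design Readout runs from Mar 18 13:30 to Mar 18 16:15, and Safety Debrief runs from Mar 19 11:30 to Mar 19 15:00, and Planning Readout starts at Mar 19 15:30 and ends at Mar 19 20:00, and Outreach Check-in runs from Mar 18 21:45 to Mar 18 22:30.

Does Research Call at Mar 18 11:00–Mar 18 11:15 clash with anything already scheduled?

Roadmap Briefing: starts Mar 18 11:30 at or after Research Call ends Mar 18 11:15 → clear.
Design Readout: starts Mar 18 13:30 at or after Research Call ends Mar 18 11:15 → clear.
Pricing Huddle: starts Mar 18 18:15 at or after Research Call ends Mar 18 11:15 → clear.
Outreach Check-in: starts Mar 18 21:45 at or after Research Call ends Mar 18 11:15 → clear.
Compliance Sync: starts Mar 19 08:45 at or after Research Call ends Mar 18 11:15 → clear.
Safety Debrief: starts Mar 19 11:30 at or after Research Call ends Mar 18 11:15 → clear.
Planning Readout: starts Mar 19 15:30 at or after Research Call ends Mar 18 11:15 → clear.

No — it doesn't clash with anything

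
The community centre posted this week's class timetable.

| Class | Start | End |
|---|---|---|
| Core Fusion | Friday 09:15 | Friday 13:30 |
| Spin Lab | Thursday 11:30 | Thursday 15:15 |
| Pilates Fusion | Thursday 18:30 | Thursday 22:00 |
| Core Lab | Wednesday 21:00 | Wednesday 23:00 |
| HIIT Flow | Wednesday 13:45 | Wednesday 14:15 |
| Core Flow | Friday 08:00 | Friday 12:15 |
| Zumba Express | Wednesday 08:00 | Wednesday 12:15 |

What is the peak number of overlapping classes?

Sort all start/end points and keep a running count:
Wednesday 08:00 start Zumba Express → 1
Wednesday 12:15 end Zumba Express → 0
Wednesday 13:45 start HIIT Flow → 1
Wednesday 14:15 end HIIT Flow → 0
Wednesday 21:00 start Core Lab → 1
Wednesday 23:00 end Core Lab → 0
Thursday 11:30 start Spin Lab → 1
Thursday 15:15 end Spin Lab → 0
Thursday 18:30 start Pilates Fusion → 1
Thursday 22:00 end Pilates Fusion → 0
Friday 08:00 start Core Flow → 1
Friday 09:15 start Core Fusion → 2
Friday 12:15 end Core Flow → 1
Friday 13:30 end Core Fusion → 0
Peak is 2, at Friday 09:15 (Core Flow, Core Fusion).

2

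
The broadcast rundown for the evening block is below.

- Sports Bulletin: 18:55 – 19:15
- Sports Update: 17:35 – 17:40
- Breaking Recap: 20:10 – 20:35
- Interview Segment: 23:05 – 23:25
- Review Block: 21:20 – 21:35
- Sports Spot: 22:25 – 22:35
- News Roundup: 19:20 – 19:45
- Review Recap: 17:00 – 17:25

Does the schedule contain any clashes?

No

Check each pair: they overlap iff neither finishes before the other starts.
Sorted by start: Review Recap, Sports Update, Sports Bulletin, News Roundup, Breaking Recap, Review Block, Sports Spot, Interview Segment.
Sports Update starts after Review Recap ends — done with Review Recap.
Sports Bulletin starts after Sports Update ends — done with Sports Update.
News Roundup starts after Sports Bulletin ends — done with Sports Bulletin.
Breaking Recap starts after News Roundup ends — done with News Roundup.
Review Block starts after Breaking Recap ends — done with Breaking Recap.
Sports Spot starts after Review Block ends — done with Review Block.
Interview Segment starts after Sports Spot ends.
Every pair is clear; the schedule has no overlaps.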